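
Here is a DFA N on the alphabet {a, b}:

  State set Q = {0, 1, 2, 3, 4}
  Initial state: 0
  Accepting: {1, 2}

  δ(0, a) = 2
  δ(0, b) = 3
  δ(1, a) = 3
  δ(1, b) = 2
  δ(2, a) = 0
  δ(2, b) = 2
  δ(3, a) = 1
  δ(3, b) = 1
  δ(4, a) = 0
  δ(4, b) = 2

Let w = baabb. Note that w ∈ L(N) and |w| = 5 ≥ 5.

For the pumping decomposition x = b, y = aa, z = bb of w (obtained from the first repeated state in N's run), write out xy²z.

xy^2z = b·aa·aa·bb = baaaabb.
Reading y = aa takes N from 3 back to 3, so after x·y·y the machine is still in 3, and z then leads to the accepting state 2. Hence baaaabb ∈ L(N).

baaaabb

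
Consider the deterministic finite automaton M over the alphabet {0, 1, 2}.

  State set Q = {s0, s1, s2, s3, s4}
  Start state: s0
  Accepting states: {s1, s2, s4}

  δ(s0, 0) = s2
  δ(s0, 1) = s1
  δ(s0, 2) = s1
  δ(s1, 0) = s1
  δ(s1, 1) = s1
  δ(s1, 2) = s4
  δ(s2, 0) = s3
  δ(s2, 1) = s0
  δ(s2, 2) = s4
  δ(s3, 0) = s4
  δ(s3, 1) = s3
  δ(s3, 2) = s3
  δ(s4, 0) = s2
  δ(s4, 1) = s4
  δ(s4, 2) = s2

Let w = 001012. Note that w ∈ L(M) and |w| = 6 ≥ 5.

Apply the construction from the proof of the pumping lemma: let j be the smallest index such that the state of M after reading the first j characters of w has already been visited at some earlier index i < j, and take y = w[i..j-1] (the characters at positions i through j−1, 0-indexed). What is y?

State sequence: s0 -0-> s2 -0-> s3 -1-> s3 -0-> s4 -1-> s4 -2-> s2
First repeat at step 3: s3 was already visited.

So i = 2, j = 3, giving x = w[0:2] = 00, y = w[2:3] = 1, z = w[3:6] = 012.
Check: |xy| = 3 ≤ 5 and |y| = 1 ≥ 1. Reading y takes M from s3 back to s3, so every xyⁱz is accepted.

1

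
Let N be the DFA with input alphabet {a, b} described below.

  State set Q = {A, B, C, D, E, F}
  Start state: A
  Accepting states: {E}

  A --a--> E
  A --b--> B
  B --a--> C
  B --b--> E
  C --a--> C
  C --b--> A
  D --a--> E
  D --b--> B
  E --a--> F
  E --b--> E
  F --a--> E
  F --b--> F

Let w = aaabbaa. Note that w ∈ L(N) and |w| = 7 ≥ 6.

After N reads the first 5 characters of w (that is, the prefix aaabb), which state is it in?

Run of N on the first 5 characters of w = a a a b b:
  step 0: A  (start)
  step 1: E  (read a: A→E)
  step 2: F  (read a: E→F)
  step 3: E  (read a: F→E)
  step 4: E  (read b: E→E)
  step 5: E  (read b: E→E)

After reading 5 characters, N is in state E.

E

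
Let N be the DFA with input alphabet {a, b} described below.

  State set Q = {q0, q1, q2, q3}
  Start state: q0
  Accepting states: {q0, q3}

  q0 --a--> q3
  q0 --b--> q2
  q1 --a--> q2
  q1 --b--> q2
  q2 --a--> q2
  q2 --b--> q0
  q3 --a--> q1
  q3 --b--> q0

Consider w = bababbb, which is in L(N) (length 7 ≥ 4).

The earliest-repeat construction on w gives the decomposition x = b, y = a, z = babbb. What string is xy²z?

baababbb

xy^2z = b·a·a·babbb = baababbb.
Reading y = a takes N from q2 back to q2, so after x·y·y the machine is still in q2, and z then leads to the accepting state q0. Hence baababbb ∈ L(N).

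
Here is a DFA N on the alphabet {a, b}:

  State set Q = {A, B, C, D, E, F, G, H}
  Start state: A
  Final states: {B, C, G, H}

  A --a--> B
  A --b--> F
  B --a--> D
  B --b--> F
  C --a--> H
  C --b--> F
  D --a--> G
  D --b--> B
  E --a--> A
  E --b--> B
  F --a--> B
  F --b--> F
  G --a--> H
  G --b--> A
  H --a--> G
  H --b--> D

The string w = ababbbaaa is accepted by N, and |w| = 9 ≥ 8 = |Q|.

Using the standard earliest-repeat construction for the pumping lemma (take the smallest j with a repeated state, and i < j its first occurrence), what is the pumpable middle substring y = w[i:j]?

Run of N on w = a b a b b b a a a:
  step 0: A  (start)
  step 1: B  (read a: A→B)
  step 2: F  (read b: B→F)
  step 3: B  (read a: F→B)   ← first repeat (B seen earlier)
  step 4: F  (read b: B→F)
  step 5: F  (read b: F→F)
  step 6: F  (read b: F→F)
  step 7: B  (read a: F→B)
  step 8: D  (read a: B→D)
  step 9: G  (read a: D→G)

So i = 1, j = 3, giving x = w[0:1] = a, y = w[1:3] = ba, z = w[3:9] = bbbaaa.
Check: |xy| = 3 ≤ 8 and |y| = 2 ≥ 1. Reading y takes N from B back to B, so every xyⁱz is accepted.

ba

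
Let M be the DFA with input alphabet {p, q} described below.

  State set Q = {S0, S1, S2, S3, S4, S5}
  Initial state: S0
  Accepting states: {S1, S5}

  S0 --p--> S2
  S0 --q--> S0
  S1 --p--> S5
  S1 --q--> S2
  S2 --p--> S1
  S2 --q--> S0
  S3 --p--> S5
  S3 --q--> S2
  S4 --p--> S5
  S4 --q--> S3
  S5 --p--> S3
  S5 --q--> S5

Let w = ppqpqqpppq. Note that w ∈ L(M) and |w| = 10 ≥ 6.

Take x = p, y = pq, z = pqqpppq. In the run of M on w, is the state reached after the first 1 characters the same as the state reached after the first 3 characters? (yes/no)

yes

State sequence: S0 -p-> S2 -p-> S1 -q-> S2

After x (step 1): S2. After xy (step 3): S2.
They match, so y = pq drives M around a cycle from S2 back to itself; pumping y any number of times keeps M in S2 before reading z, and xyⁱz ∈ L(M) for every i ≥ 0.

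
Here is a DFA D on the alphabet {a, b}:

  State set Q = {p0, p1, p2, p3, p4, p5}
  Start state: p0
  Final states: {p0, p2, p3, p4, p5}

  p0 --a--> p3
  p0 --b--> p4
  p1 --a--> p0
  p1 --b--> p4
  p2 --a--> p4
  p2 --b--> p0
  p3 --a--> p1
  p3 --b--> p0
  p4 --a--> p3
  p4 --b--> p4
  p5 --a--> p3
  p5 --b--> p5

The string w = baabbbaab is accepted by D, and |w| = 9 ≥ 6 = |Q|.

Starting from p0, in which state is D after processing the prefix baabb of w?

p4

State sequence: p0 -b-> p4 -a-> p3 -a-> p1 -b-> p4 -b-> p4

After reading 5 characters, D is in state p4.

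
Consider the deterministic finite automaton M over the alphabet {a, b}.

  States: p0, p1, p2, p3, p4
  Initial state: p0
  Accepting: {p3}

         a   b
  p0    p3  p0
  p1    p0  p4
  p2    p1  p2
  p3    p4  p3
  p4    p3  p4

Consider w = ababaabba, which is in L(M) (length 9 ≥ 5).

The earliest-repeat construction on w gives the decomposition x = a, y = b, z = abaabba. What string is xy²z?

abbabaabba

xy^2z = a·b·b·abaabba = abbabaabba.
Reading y = b takes M from p3 back to p3, so after x·y·y the machine is still in p3, and z then leads to the accepting state p3. Hence abbabaabba ∈ L(M).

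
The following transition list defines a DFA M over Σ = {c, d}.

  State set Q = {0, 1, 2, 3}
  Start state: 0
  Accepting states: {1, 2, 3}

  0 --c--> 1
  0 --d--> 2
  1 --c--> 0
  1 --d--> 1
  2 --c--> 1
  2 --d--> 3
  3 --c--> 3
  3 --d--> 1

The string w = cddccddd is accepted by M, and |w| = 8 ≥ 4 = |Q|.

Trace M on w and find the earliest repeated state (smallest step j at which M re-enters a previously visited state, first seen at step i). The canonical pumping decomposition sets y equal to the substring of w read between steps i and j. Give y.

State sequence: 0 -c-> 1 -d-> 1 -d-> 1 -c-> 0 -c-> 1 -d-> 1 -d-> 1 -d-> 1
First repeat at step 2: 1 was already visited.

So i = 1, j = 2, giving x = w[0:1] = c, y = w[1:2] = d, z = w[2:8] = dccddd.
Check: |xy| = 2 ≤ 4 and |y| = 1 ≥ 1. Reading y takes M from 1 back to 1, so every xyⁱz is accepted.
Since M has 4 states, any run of length ≥ 4 visits 4+1 states, so by pigeonhole some state repeats within the first 4 steps — that repeat gives the pumpable loop.

d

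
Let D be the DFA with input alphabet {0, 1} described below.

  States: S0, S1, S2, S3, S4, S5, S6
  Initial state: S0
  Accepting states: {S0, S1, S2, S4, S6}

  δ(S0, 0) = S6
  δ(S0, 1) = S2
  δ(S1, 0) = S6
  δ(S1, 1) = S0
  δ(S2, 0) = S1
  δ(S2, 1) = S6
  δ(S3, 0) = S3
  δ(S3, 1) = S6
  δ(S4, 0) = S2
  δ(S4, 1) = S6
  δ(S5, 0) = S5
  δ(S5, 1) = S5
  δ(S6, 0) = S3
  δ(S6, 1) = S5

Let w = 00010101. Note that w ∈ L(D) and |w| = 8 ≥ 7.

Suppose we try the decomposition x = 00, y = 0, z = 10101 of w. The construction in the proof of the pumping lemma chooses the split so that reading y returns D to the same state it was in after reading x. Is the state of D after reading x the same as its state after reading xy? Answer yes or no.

State sequence: S0 -0-> S6 -0-> S3 -0-> S3

After x (step 2): S3. After xy (step 3): S3.
They match, so y = 0 drives D around a cycle from S3 back to itself; pumping y any number of times keeps D in S3 before reading z, and xyⁱz ∈ L(D) for every i ≥ 0.

yes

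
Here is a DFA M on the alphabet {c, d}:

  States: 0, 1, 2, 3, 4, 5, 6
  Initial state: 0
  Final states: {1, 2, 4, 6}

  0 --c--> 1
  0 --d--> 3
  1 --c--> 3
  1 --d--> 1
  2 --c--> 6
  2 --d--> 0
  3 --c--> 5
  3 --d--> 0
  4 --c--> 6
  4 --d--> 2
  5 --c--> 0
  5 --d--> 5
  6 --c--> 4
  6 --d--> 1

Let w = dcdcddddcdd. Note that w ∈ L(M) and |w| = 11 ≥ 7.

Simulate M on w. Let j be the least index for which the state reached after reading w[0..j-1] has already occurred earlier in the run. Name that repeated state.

5

State sequence: 0 -d-> 3 -c-> 5 -d-> 5 -c-> 0 -d-> 3 -d-> 0 -d-> 3 -d-> 0 -c-> 1 -d-> 1 -d-> 1
First repeat at step 3: 5 was already visited.

The earliest repeat is at step j = 3: M is in 5, which it already visited at step i = 2.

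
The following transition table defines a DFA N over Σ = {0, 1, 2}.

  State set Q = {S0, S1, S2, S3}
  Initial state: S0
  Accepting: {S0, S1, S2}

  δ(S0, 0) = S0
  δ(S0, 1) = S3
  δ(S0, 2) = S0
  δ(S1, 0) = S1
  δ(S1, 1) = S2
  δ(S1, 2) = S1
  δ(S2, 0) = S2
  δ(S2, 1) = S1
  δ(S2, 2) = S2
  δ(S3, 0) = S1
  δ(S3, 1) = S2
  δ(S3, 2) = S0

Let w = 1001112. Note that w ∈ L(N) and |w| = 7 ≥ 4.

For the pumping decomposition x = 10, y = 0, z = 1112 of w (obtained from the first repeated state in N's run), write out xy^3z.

100001112

xy^3z = 10·0·0·0·1112 = 100001112.
Reading y = 0 takes N from S1 back to S1, so after x·y·y·y the machine is still in S1, and z then leads to the accepting state S2. Hence 100001112 ∈ L(N).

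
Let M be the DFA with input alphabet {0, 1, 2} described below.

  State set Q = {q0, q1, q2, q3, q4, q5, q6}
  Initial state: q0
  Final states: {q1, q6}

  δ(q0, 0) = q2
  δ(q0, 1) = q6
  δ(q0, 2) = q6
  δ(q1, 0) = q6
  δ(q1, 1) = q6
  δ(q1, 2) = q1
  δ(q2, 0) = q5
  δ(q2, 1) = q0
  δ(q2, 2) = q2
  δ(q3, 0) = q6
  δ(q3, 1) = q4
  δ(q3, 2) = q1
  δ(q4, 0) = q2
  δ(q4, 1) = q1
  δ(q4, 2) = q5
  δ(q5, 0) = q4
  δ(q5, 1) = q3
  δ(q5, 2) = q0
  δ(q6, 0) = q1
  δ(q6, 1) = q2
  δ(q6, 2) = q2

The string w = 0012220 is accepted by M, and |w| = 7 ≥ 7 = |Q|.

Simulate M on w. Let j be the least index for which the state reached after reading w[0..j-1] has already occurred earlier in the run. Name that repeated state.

q1

State sequence: q0 -0-> q2 -0-> q5 -1-> q3 -2-> q1 -2-> q1 -2-> q1 -0-> q6
First repeat at step 5: q1 was already visited.

The earliest repeat is at step j = 5: M is in q1, which it already visited at step i = 4.
With |Q| = 7, pigeonhole forces a state repeat no later than step 7; the substring read between the first and second visits to that state can be pumped.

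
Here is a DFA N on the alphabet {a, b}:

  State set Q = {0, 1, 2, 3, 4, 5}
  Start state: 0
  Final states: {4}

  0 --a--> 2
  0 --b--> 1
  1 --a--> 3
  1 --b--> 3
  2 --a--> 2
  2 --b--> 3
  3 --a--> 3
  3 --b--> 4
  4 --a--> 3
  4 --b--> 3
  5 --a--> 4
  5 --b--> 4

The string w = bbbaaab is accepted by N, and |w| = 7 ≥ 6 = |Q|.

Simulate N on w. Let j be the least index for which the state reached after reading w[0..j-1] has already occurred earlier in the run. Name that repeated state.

Run of N on w = b b b a a a b:
  step 0: 0  (start)
  step 1: 1  (read b: 0→1)
  step 2: 3  (read b: 1→3)
  step 3: 4  (read b: 3→4)
  step 4: 3  (read a: 4→3)   ← first repeat (3 seen earlier)
  step 5: 3  (read a: 3→3)
  step 6: 3  (read a: 3→3)
  step 7: 4  (read b: 3→4)

The earliest repeat is at step j = 4: N is in 3, which it already visited at step i = 2.
The DFA has 6 states, so the proof of the pumping lemma guarantees a repeated state among the first 6+1 visited; the segment between the two visits is the pumpable y.

3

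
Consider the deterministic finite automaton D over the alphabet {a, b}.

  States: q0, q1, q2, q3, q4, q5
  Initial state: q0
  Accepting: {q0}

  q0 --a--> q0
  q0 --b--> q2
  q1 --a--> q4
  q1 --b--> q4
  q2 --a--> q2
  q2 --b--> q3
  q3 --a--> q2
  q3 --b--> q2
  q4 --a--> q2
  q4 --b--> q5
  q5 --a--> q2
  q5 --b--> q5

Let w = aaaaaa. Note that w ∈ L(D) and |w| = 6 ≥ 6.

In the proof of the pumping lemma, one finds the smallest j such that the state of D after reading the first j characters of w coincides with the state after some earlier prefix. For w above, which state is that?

Run of D on w = a a a a a a:
  step 0: q0  (start)
  step 1: q0  (read a: q0→q0)   ← first repeat (q0 seen earlier)
  step 2: q0  (read a: q0→q0)
  step 3: q0  (read a: q0→q0)
  step 4: q0  (read a: q0→q0)
  step 5: q0  (read a: q0→q0)
  step 6: q0  (read a: q0→q0)

The earliest repeat is at step j = 1: D is in q0, which it already visited at step i = 0.
The DFA has 6 states, so the proof of the pumping lemma guarantees a repeated state among the first 6+1 visited; the segment between the two visits is the pumpable y.

q0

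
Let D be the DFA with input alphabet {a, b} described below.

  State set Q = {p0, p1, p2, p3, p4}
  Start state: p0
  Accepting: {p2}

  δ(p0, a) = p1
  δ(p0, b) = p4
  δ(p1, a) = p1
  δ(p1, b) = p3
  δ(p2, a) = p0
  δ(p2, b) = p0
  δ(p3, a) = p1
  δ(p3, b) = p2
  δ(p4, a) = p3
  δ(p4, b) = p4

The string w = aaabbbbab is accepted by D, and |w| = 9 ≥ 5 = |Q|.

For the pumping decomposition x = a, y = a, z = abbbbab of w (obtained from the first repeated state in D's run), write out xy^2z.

aaaabbbbab

xy^2z = a·a·a·abbbbab = aaaabbbbab.
Reading y = a takes D from p1 back to p1, so after x·y·y the machine is still in p1, and z then leads to the accepting state p2. Hence aaaabbbbab ∈ L(D).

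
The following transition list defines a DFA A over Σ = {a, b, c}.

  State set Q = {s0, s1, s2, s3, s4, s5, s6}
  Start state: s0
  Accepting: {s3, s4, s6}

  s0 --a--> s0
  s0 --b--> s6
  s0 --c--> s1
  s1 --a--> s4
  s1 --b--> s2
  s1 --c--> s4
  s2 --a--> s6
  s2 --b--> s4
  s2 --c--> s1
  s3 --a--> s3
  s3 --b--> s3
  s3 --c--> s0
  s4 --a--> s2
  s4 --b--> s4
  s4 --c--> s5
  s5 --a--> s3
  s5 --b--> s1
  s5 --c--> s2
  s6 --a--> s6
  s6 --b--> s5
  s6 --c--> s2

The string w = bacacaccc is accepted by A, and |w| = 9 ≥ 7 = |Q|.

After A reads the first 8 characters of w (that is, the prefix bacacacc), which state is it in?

Run of A on the first 8 characters of w = b a c a c a c c:
  step 0: s0  (start)
  step 1: s6  (read b: s0→s6)
  step 2: s6  (read a: s6→s6)
  step 3: s2  (read c: s6→s2)
  step 4: s6  (read a: s2→s6)
  step 5: s2  (read c: s6→s2)
  step 6: s6  (read a: s2→s6)
  step 7: s2  (read c: s6→s2)
  step 8: s1  (read c: s2→s1)

After reading 8 characters, A is in state s1.
(This kind of state-tracing is the core of the pumping-lemma construction: with 7 states, pigeonhole forces a repeat within the first 7 steps.)

s1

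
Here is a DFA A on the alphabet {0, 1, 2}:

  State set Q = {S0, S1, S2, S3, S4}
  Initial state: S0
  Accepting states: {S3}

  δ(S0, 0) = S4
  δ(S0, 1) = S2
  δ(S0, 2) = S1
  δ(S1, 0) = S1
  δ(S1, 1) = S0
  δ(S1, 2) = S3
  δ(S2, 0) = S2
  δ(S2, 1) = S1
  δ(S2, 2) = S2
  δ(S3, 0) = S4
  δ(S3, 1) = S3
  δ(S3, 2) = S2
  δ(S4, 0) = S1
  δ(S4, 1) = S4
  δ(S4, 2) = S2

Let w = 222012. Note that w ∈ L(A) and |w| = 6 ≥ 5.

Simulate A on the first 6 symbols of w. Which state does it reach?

State sequence: S0 -2-> S1 -2-> S3 -2-> S2 -0-> S2 -1-> S1 -2-> S3

After reading 6 characters, A is in state S3.
(This kind of state-tracing is the core of the pumping-lemma construction: with 5 states, pigeonhole forces a repeat within the first 5 steps.)

S3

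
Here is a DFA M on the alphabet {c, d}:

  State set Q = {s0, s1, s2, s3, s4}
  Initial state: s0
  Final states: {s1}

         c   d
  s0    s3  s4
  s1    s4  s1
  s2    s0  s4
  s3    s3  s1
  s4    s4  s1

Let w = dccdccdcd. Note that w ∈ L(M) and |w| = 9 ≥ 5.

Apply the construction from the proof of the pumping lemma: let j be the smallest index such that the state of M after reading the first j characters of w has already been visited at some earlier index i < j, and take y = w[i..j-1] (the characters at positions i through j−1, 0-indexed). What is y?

Run of M on w = d c c d c c d c d:
  step 0: s0  (start)
  step 1: s4  (read d: s0→s4)
  step 2: s4  (read c: s4→s4)   ← first repeat (s4 seen earlier)
  step 3: s4  (read c: s4→s4)
  step 4: s1  (read d: s4→s1)
  step 5: s4  (read c: s1→s4)
  step 6: s4  (read c: s4→s4)
  step 7: s1  (read d: s4→s1)
  step 8: s4  (read c: s1→s4)
  step 9: s1  (read d: s4→s1)

So i = 1, j = 2, giving x = w[0:1] = d, y = w[1:2] = c, z = w[2:9] = cdccdcd.
Check: |xy| = 2 ≤ 5 and |y| = 1 ≥ 1. Reading y takes M from s4 back to s4, so every xyⁱz is accepted.

c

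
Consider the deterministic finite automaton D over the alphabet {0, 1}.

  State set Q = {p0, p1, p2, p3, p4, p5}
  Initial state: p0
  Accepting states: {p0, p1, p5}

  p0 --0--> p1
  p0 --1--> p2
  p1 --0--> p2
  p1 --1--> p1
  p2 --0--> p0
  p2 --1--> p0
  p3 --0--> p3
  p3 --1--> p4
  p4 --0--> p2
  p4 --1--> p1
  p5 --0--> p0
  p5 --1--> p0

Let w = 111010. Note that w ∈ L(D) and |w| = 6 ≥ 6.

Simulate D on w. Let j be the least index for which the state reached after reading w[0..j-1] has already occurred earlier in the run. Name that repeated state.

p0

Run of D on w = 1 1 1 0 1 0:
  step 0: p0  (start)
  step 1: p2  (read 1: p0→p2)
  step 2: p0  (read 1: p2→p0)   ← first repeat (p0 seen earlier)
  step 3: p2  (read 1: p0→p2)
  step 4: p0  (read 0: p2→p0)
  step 5: p2  (read 1: p0→p2)
  step 6: p0  (read 0: p2→p0)

The earliest repeat is at step j = 2: D is in p0, which it already visited at step i = 0.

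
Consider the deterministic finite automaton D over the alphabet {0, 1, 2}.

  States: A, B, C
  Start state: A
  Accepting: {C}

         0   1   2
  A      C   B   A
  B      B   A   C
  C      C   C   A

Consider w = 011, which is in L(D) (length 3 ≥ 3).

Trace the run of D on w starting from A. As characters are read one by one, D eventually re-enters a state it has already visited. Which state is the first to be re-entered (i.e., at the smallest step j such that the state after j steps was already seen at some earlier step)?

C

State sequence: A -0-> C -1-> C -1-> C
First repeat at step 2: C was already visited.

The earliest repeat is at step j = 2: D is in C, which it already visited at step i = 1.
With |Q| = 3, pigeonhole forces a state repeat no later than step 3; the substring read between the first and second visits to that state can be pumped.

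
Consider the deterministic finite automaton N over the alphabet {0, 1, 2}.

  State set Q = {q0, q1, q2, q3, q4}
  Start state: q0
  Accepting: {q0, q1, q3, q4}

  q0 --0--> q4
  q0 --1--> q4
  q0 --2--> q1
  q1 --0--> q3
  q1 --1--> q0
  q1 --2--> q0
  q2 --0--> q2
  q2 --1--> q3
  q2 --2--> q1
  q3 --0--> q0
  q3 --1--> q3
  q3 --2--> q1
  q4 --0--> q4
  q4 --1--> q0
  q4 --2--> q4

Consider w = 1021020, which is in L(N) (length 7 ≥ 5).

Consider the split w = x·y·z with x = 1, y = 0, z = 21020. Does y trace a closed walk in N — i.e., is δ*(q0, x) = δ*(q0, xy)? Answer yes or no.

yes

Run of N on the first 2 characters of w = 1 0:
  step 0: q0  (start)
  step 1: q4  (read 1: q0→q4)
  step 2: q4  (read 0: q4→q4)

After x (step 1): q4. After xy (step 2): q4.
They match, so y = 0 drives N around a cycle from q4 back to itself; pumping y any number of times keeps N in q4 before reading z, and xyⁱz ∈ L(N) for every i ≥ 0.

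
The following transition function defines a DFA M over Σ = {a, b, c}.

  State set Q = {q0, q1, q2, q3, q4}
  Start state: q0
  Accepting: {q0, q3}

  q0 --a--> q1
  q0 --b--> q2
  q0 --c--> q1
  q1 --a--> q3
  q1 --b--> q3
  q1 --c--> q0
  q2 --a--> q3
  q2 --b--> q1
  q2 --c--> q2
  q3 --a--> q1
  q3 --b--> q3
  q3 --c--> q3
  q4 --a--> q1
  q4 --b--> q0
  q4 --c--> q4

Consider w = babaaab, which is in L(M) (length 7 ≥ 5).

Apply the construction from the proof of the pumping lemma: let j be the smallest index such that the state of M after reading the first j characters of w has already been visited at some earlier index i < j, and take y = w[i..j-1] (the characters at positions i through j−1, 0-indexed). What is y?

Run of M on w = b a b a a a b:
  step 0: q0  (start)
  step 1: q2  (read b: q0→q2)
  step 2: q3  (read a: q2→q3)
  step 3: q3  (read b: q3→q3)   ← first repeat (q3 seen earlier)
  step 4: q1  (read a: q3→q1)
  step 5: q3  (read a: q1→q3)
  step 6: q1  (read a: q3→q1)
  step 7: q3  (read b: q1→q3)

So i = 2, j = 3, giving x = w[0:2] = ba, y = w[2:3] = b, z = w[3:7] = aaab.
Check: |xy| = 3 ≤ 5 and |y| = 1 ≥ 1. Reading y takes M from q3 back to q3, so every xyⁱz is accepted.

b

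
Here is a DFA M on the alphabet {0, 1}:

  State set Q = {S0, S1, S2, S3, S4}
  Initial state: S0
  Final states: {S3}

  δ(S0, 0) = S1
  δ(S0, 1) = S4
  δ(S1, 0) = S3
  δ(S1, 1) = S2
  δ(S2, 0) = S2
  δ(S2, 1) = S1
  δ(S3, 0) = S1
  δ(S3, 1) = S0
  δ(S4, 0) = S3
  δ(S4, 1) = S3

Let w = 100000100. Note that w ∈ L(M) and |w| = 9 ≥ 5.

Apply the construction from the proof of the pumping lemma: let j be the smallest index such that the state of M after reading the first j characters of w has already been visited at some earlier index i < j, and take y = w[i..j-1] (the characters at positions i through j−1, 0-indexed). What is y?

Run of M on w = 1 0 0 0 0 0 1 0 0:
  step 0: S0  (start)
  step 1: S4  (read 1: S0→S4)
  step 2: S3  (read 0: S4→S3)
  step 3: S1  (read 0: S3→S1)
  step 4: S3  (read 0: S1→S3)   ← first repeat (S3 seen earlier)
  step 5: S1  (read 0: S3→S1)
  step 6: S3  (read 0: S1→S3)
  step 7: S0  (read 1: S3→S0)
  step 8: S1  (read 0: S0→S1)
  step 9: S3  (read 0: S1→S3)

So i = 2, j = 4, giving x = w[0:2] = 10, y = w[2:4] = 00, z = w[4:9] = 00100.
Check: |xy| = 4 ≤ 5 and |y| = 2 ≥ 1. Reading y takes M from S3 back to S3, so every xyⁱz is accepted.
With |Q| = 5, pigeonhole forces a state repeat no later than step 5; the substring read between the first and second visits to that state can be pumped.

00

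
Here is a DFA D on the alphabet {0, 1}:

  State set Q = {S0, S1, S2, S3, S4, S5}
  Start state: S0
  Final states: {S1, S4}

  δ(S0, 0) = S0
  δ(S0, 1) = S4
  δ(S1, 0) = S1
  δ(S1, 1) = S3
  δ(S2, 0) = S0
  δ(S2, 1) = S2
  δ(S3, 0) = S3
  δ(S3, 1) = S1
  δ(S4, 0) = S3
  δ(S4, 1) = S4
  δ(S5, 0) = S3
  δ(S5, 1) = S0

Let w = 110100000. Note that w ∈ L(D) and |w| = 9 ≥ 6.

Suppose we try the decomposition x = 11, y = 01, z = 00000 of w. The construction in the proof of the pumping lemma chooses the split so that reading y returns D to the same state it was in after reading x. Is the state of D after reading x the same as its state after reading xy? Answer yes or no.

no

State sequence: S0 -1-> S4 -1-> S4 -0-> S3 -1-> S1

After x (step 2): S4. After xy (step 4): S1.
They differ (S4 ≠ S1), so y is not a cycle from the state after x; this split is not the one the pumping-lemma construction produces, and pumping y need not keep the string in L(D).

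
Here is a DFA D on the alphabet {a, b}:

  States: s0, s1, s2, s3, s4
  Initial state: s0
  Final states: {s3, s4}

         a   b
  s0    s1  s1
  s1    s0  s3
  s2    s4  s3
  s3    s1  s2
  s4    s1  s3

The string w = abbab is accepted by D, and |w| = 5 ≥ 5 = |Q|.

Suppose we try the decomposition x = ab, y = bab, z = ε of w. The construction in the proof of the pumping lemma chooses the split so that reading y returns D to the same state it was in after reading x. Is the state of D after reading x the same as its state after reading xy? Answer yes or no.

Run of D on the first 5 characters of w = a b b a b:
  step 0: s0  (start)
  step 1: s1  (read a: s0→s1)
  step 2: s3  (read b: s1→s3)
  step 3: s2  (read b: s3→s2)
  step 4: s4  (read a: s2→s4)
  step 5: s3  (read b: s4→s3)

After x (step 2): s3. After xy (step 5): s3.
They match, so y = bab drives D around a cycle from s3 back to itself; pumping y any number of times keeps D in s3 before reading z, and xyⁱz ∈ L(D) for every i ≥ 0.

yes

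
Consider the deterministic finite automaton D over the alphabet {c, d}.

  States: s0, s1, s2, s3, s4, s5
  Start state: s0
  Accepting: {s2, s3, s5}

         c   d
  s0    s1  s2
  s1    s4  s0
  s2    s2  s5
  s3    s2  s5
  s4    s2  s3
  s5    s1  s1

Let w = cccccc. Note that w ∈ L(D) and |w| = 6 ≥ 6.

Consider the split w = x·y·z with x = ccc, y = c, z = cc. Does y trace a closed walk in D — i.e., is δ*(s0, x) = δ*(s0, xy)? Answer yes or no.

yes

Run of D on the first 4 characters of w = c c c c:
  step 0: s0  (start)
  step 1: s1  (read c: s0→s1)
  step 2: s4  (read c: s1→s4)
  step 3: s2  (read c: s4→s2)
  step 4: s2  (read c: s2→s2)

After x (step 3): s2. After xy (step 4): s2.
They match, so y = c drives D around a cycle from s2 back to itself; pumping y any number of times keeps D in s2 before reading z, and xyⁱz ∈ L(D) for every i ≥ 0.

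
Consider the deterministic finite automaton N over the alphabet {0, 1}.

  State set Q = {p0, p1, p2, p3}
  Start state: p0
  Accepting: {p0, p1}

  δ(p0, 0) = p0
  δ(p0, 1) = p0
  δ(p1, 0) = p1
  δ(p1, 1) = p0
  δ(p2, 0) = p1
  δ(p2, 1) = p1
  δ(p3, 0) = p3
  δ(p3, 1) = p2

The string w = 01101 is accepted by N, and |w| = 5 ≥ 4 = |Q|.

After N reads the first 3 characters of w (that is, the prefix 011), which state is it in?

Run of N on the first 3 characters of w = 0 1 1:
  step 0: p0  (start)
  step 1: p0  (read 0: p0→p0)
  step 2: p0  (read 1: p0→p0)
  step 3: p0  (read 1: p0→p0)

After reading 3 characters, N is in state p0.
(This kind of state-tracing is the core of the pumping-lemma construction: with 4 states, pigeonhole forces a repeat within the first 4 steps.)

p0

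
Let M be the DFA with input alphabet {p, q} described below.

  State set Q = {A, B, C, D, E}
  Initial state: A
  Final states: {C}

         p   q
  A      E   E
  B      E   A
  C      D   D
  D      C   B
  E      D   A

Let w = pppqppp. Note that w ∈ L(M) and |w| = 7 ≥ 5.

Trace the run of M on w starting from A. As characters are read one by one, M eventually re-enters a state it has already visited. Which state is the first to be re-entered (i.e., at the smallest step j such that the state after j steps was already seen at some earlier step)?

Run of M on w = p p p q p p p:
  step 0: A  (start)
  step 1: E  (read p: A→E)
  step 2: D  (read p: E→D)
  step 3: C  (read p: D→C)
  step 4: D  (read q: C→D)   ← first repeat (D seen earlier)
  step 5: C  (read p: D→C)
  step 6: D  (read p: C→D)
  step 7: C  (read p: D→C)

The earliest repeat is at step j = 4: M is in D, which it already visited at step i = 2.
With |Q| = 5, pigeonhole forces a state repeat no later than step 5; the substring read between the first and second visits to that state can be pumped.

D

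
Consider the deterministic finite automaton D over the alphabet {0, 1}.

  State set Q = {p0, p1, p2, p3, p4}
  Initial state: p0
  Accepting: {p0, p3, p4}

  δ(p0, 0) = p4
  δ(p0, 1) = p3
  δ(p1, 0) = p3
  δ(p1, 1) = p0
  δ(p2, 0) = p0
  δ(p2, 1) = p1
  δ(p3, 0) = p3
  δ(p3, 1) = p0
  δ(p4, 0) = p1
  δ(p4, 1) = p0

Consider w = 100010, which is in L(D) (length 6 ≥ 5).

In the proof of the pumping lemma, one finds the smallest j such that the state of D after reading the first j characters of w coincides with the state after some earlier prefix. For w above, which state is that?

p3

Run of D on w = 1 0 0 0 1 0:
  step 0: p0  (start)
  step 1: p3  (read 1: p0→p3)
  step 2: p3  (read 0: p3→p3)   ← first repeat (p3 seen earlier)
  step 3: p3  (read 0: p3→p3)
  step 4: p3  (read 0: p3→p3)
  step 5: p0  (read 1: p3→p0)
  step 6: p4  (read 0: p0→p4)

The earliest repeat is at step j = 2: D is in p3, which it already visited at step i = 1.
The DFA has 5 states, so the proof of the pumping lemma guarantees a repeated state among the first 5+1 visited; the segment between the two visits is the pumpable y.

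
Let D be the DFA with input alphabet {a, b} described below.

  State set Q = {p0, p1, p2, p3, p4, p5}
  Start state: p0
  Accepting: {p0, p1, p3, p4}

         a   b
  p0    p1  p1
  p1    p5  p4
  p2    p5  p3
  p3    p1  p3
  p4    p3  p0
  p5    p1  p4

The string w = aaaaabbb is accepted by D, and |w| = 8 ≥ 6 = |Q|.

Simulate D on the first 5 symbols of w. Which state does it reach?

State sequence: p0 -a-> p1 -a-> p5 -a-> p1 -a-> p5 -a-> p1

After reading 5 characters, D is in state p1.

p1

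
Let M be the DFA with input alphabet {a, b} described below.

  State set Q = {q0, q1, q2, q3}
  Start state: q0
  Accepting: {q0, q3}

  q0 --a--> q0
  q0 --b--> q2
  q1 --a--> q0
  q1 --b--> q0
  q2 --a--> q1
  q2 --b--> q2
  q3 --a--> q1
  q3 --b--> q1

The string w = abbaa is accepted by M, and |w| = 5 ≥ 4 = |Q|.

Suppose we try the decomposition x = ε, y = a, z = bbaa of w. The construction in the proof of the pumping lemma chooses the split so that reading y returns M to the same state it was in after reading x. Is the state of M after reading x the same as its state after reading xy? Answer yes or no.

State sequence: q0 -a-> q0

After x (step 0): q0. After xy (step 1): q0.
They match, so y = a drives M around a cycle from q0 back to itself; pumping y any number of times keeps M in q0 before reading z, and xyⁱz ∈ L(M) for every i ≥ 0.

yes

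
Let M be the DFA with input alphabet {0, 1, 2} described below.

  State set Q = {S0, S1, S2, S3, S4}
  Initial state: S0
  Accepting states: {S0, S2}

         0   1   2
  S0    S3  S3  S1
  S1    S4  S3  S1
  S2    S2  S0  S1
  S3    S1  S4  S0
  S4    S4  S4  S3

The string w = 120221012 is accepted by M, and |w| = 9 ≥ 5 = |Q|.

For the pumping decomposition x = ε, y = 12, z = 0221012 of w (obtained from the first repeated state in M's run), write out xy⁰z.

xy⁰z = xz = ε·0221012 = 0221012.
Reading y = 12 takes M from S0 back to S0, so after x the machine is still in S0, and z then leads to the accepting state S0. Hence 0221012 ∈ L(M).

0221012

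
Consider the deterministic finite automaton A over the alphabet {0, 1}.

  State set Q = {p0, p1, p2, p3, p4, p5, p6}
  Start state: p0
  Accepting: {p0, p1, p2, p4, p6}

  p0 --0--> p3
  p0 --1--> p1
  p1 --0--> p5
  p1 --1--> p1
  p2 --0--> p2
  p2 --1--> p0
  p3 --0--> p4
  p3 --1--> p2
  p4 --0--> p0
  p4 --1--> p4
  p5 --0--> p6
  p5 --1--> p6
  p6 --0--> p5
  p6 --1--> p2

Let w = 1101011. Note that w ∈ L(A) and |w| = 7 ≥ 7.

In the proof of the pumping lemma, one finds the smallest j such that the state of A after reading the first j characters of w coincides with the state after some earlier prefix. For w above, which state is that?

State sequence: p0 -1-> p1 -1-> p1 -0-> p5 -1-> p6 -0-> p5 -1-> p6 -1-> p2
First repeat at step 2: p1 was already visited.

The earliest repeat is at step j = 2: A is in p1, which it already visited at step i = 1.
Pumping length from the standard proof: p = 7 (the number of states). The repeated state found above gives |xy| = j ≤ 7 and |y| = j − i ≥ 1.

p1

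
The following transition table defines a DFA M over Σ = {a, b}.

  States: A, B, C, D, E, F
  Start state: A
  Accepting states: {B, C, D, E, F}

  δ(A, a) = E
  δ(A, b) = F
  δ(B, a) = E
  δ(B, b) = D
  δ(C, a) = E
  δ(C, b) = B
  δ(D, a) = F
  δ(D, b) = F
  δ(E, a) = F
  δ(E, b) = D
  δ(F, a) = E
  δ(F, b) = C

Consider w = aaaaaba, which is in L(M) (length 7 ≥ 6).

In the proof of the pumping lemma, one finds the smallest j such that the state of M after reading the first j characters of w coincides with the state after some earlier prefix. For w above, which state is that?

Run of M on w = a a a a a b a:
  step 0: A  (start)
  step 1: E  (read a: A→E)
  step 2: F  (read a: E→F)
  step 3: E  (read a: F→E)   ← first repeat (E seen earlier)
  step 4: F  (read a: E→F)
  step 5: E  (read a: F→E)
  step 6: D  (read b: E→D)
  step 7: F  (read a: D→F)

The earliest repeat is at step j = 3: M is in E, which it already visited at step i = 1.

E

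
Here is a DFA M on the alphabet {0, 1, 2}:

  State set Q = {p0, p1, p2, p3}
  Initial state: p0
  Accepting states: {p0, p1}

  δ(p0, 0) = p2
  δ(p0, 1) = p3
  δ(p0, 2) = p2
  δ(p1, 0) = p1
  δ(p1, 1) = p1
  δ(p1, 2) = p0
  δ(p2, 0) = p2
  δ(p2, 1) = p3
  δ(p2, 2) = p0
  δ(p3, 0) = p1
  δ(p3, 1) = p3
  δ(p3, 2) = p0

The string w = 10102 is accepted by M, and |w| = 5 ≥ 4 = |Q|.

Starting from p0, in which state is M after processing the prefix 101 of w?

Run of M on the first 3 characters of w = 1 0 1:
  step 0: p0  (start)
  step 1: p3  (read 1: p0→p3)
  step 2: p1  (read 0: p3→p1)
  step 3: p1  (read 1: p1→p1)

After reading 3 characters, M is in state p1.

p1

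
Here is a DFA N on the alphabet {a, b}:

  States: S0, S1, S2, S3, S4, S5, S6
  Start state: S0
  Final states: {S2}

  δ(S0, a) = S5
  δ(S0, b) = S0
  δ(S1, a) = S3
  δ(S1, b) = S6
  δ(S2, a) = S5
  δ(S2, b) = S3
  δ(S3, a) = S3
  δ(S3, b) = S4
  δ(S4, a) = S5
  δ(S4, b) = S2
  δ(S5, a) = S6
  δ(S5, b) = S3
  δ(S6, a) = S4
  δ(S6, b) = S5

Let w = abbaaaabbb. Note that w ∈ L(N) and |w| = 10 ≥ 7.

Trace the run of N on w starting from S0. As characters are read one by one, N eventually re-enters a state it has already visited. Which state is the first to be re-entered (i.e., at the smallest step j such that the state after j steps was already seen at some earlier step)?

S5

Run of N on w = a b b a a a a b b b:
  step 0: S0  (start)
  step 1: S5  (read a: S0→S5)
  step 2: S3  (read b: S5→S3)
  step 3: S4  (read b: S3→S4)
  step 4: S5  (read a: S4→S5)   ← first repeat (S5 seen earlier)
  step 5: S6  (read a: S5→S6)
  step 6: S4  (read a: S6→S4)
  step 7: S5  (read a: S4→S5)
  step 8: S3  (read b: S5→S3)
  step 9: S4  (read b: S3→S4)
  step 10: S2  (read b: S4→S2)

The earliest repeat is at step j = 4: N is in S5, which it already visited at step i = 1.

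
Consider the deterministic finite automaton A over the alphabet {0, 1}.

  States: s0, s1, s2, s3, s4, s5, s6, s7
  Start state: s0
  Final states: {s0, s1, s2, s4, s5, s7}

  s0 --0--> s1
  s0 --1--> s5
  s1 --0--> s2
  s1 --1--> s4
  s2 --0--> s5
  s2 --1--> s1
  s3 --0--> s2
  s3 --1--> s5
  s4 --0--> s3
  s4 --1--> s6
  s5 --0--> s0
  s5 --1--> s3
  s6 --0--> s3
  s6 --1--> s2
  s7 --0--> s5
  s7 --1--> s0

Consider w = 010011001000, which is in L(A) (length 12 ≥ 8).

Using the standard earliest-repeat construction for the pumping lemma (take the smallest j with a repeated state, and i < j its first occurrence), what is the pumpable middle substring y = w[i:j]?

State sequence: s0 -0-> s1 -1-> s4 -0-> s3 -0-> s2 -1-> s1 -1-> s4 -0-> s3 -0-> s2 -1-> s1 -0-> s2 -0-> s5 -0-> s0
First repeat at step 5: s1 was already visited.

So i = 1, j = 5, giving x = w[0:1] = 0, y = w[1:5] = 1001, z = w[5:12] = 1001000.
Check: |xy| = 5 ≤ 8 and |y| = 4 ≥ 1. Reading y takes A from s1 back to s1, so every xyⁱz is accepted.
With |Q| = 8, pigeonhole forces a state repeat no later than step 8; the substring read between the first and second visits to that state can be pumped.

1001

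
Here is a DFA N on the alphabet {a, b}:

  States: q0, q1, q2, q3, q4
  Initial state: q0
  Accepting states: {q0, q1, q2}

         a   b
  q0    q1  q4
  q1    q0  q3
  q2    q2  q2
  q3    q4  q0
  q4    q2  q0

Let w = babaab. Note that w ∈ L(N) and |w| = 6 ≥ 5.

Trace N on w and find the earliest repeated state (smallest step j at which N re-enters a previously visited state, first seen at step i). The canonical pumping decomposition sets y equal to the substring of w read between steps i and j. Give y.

Run of N on w = b a b a a b:
  step 0: q0  (start)
  step 1: q4  (read b: q0→q4)
  step 2: q2  (read a: q4→q2)
  step 3: q2  (read b: q2→q2)   ← first repeat (q2 seen earlier)
  step 4: q2  (read a: q2→q2)
  step 5: q2  (read a: q2→q2)
  step 6: q2  (read b: q2→q2)

So i = 2, j = 3, giving x = w[0:2] = ba, y = w[2:3] = b, z = w[3:6] = aab.
Check: |xy| = 3 ≤ 5 and |y| = 1 ≥ 1. Reading y takes N from q2 back to q2, so every xyⁱz is accepted.

b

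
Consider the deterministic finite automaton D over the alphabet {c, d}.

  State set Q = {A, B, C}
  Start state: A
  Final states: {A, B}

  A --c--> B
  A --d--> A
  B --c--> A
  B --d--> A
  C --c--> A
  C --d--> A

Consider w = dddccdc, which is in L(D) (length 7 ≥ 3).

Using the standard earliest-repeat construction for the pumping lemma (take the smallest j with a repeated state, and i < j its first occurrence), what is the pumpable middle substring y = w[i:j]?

d

Run of D on w = d d d c c d c:
  step 0: A  (start)
  step 1: A  (read d: A→A)   ← first repeat (A seen earlier)
  step 2: A  (read d: A→A)
  step 3: A  (read d: A→A)
  step 4: B  (read c: A→B)
  step 5: A  (read c: B→A)
  step 6: A  (read d: A→A)
  step 7: B  (read c: A→B)

So i = 0, j = 1, giving x = w[0:0] = ε, y = w[0:1] = d, z = w[1:7] = ddccdc.
Check: |xy| = 1 ≤ 3 and |y| = 1 ≥ 1. Reading y takes D from A back to A, so every xyⁱz is accepted.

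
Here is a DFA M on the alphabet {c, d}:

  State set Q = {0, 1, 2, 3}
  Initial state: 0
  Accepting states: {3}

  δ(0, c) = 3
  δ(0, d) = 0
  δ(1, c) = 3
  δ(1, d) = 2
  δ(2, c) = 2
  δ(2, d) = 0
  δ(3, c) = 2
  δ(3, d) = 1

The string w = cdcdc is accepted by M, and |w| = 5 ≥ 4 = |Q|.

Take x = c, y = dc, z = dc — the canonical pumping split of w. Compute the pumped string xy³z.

xy^3z = c·dc·dc·dc·dc = cdcdcdcdc.
Reading y = dc takes M from 3 back to 3, so after x·y·y·y the machine is still in 3, and z then leads to the accepting state 3. Hence cdcdcdcdc ∈ L(M).

cdcdcdcdc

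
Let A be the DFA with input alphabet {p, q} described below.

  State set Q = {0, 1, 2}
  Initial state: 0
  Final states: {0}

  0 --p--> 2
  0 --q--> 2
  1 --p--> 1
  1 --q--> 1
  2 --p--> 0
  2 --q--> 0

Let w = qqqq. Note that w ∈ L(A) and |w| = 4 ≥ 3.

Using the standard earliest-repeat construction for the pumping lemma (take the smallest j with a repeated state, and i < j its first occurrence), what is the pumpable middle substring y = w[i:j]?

State sequence: 0 -q-> 2 -q-> 0 -q-> 2 -q-> 0
First repeat at step 2: 0 was already visited.

So i = 0, j = 2, giving x = w[0:0] = ε, y = w[0:2] = qq, z = w[2:4] = qq.
Check: |xy| = 2 ≤ 3 and |y| = 2 ≥ 1. Reading y takes A from 0 back to 0, so every xyⁱz is accepted.
Pumping length from the standard proof: p = 3 (the number of states). The repeated state found above gives |xy| = j ≤ 3 and |y| = j − i ≥ 1.

qq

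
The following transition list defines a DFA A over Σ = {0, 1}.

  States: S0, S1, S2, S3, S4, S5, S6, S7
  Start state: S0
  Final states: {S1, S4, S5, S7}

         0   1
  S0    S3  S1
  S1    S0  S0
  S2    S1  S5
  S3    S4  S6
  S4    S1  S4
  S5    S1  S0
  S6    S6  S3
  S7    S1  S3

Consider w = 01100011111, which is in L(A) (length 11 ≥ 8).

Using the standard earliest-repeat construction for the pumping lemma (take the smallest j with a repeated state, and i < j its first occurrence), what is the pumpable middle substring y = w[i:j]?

11

State sequence: S0 -0-> S3 -1-> S6 -1-> S3 -0-> S4 -0-> S1 -0-> S0 -1-> S1 -1-> S0 -1-> S1 -1-> S0 -1-> S1
First repeat at step 3: S3 was already visited.

So i = 1, j = 3, giving x = w[0:1] = 0, y = w[1:3] = 11, z = w[3:11] = 00011111.
Check: |xy| = 3 ≤ 8 and |y| = 2 ≥ 1. Reading y takes A from S3 back to S3, so every xyⁱz is accepted.
With |Q| = 8, pigeonhole forces a state repeat no later than step 8; the substring read between the first and second visits to that state can be pumped.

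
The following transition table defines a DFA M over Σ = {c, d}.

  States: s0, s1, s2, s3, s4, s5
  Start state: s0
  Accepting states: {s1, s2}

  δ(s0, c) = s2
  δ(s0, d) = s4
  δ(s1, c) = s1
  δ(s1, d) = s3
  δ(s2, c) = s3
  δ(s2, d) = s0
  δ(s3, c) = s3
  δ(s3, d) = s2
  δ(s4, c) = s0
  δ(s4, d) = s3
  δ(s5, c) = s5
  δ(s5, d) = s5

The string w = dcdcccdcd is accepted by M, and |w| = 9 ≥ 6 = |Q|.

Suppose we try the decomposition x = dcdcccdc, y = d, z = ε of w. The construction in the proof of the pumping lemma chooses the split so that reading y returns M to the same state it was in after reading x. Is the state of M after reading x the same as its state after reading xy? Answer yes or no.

no

Run of M on the first 9 characters of w = d c d c c c d c d:
  step 0: s0  (start)
  step 1: s4  (read d: s0→s4)
  step 2: s0  (read c: s4→s0)
  step 3: s4  (read d: s0→s4)
  step 4: s0  (read c: s4→s0)
  step 5: s2  (read c: s0→s2)
  step 6: s3  (read c: s2→s3)
  step 7: s2  (read d: s3→s2)
  step 8: s3  (read c: s2→s3)
  step 9: s2  (read d: s3→s2)

After x (step 8): s3. After xy (step 9): s2.
They differ (s3 ≠ s2), so y is not a cycle from the state after x; this split is not the one the pumping-lemma construction produces, and pumping y need not keep the string in L(M).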